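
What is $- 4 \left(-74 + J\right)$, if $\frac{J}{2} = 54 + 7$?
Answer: $-192$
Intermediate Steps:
$J = 122$ ($J = 2 \left(54 + 7\right) = 2 \cdot 61 = 122$)
$- 4 \left(-74 + J\right) = - 4 \left(-74 + 122\right) = \left(-4\right) 48 = -192$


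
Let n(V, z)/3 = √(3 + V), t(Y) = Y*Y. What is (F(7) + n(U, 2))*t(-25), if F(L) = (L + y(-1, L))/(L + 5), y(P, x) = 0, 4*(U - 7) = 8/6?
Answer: 4375/12 + 625*√93 ≈ 6391.9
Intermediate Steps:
t(Y) = Y²
U = 22/3 (U = 7 + (8/6)/4 = 7 + (8*(⅙))/4 = 7 + (¼)*(4/3) = 7 + ⅓ = 22/3 ≈ 7.3333)
n(V, z) = 3*√(3 + V)
F(L) = L/(5 + L) (F(L) = (L + 0)/(L + 5) = L/(5 + L))
(F(7) + n(U, 2))*t(-25) = (7/(5 + 7) + 3*√(3 + 22/3))*(-25)² = (7/12 + 3*√(31/3))*625 = (7*(1/12) + 3*(√93/3))*625 = (7/12 + √93)*625 = 4375/12 + 625*√93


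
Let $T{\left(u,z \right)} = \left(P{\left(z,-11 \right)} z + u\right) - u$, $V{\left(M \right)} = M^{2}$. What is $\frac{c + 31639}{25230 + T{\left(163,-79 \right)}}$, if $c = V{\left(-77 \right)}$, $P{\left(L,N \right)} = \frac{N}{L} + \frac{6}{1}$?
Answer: $\frac{37568}{24745} \approx 1.5182$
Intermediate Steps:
$P{\left(L,N \right)} = 6 + \frac{N}{L}$ ($P{\left(L,N \right)} = \frac{N}{L} + 6 \cdot 1 = \frac{N}{L} + 6 = 6 + \frac{N}{L}$)
$c = 5929$ ($c = \left(-77\right)^{2} = 5929$)
$T{\left(u,z \right)} = z \left(6 - \frac{11}{z}\right)$ ($T{\left(u,z \right)} = \left(\left(6 - \frac{11}{z}\right) z + u\right) - u = \left(z \left(6 - \frac{11}{z}\right) + u\right) - u = \left(u + z \left(6 - \frac{11}{z}\right)\right) - u = z \left(6 - \frac{11}{z}\right)$)
$\frac{c + 31639}{25230 + T{\left(163,-79 \right)}} = \frac{5929 + 31639}{25230 + \left(-11 + 6 \left(-79\right)\right)} = \frac{37568}{25230 - 485} = \frac{37568}{24745}$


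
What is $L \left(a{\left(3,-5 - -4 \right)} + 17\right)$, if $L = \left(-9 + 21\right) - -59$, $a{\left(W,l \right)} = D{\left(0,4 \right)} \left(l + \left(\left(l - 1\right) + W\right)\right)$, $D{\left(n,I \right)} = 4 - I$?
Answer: $1207$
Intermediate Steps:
$a{\left(W,l \right)} = 0$ ($a{\left(W,l \right)} = \left(4 - 4\right) \left(l + \left(\left(l - 1\right) + W\right)\right) = \left(4 - 4\right) \left(l + \left(\left(-1 + l\right) + W\right)\right) = 0 \left(l + \left(-1 + W + l\right)\right) = 0 \left(-1 + W + 2 l\right) = 0$)
$L = 71$ ($L = 12 + 59 = 71$)
$L \left(a{\left(3,-5 - -4 \right)} + 17\right) = 71 \left(0 + 17\right) = 71 \cdot 17 = 1207$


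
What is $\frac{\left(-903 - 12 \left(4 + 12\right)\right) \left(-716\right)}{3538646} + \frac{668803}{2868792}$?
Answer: $\frac{2307923682289}{5075819667816} \approx 0.45469$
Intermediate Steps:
$\frac{\left(-903 - 12 \left(4 + 12\right)\right) \left(-716\right)}{3538646} + \frac{668803}{2868792} = \left(-903 - 192\right) \left(-716\right) \frac{1}{3538646} + 668803 \cdot \frac{1}{2868792} = \left(-903 - 192\right) \left(-716\right) \frac{1}{3538646} + \frac{668803}{2868792} = \left(-1095\right) \left(-716\right) \frac{1}{3538646} + \frac{668803}{2868792} = 784020 \cdot \frac{1}{3538646} + \frac{668803}{2868792} = \frac{392010}{1769323} + \frac{668803}{2868792} = \frac{2307923682289}{5075819667816}$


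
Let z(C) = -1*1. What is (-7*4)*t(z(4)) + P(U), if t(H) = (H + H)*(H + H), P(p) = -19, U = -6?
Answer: -131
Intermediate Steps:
z(C) = -1
t(H) = 4*H² (t(H) = (2*H)*(2*H) = 4*H²)
(-7*4)*t(z(4)) + P(U) = (-7*4)*(4*(-1)²) - 19 = -112 - 19 = -131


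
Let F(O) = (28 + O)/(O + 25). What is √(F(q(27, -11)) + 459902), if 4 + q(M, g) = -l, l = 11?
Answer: √45990330/10 ≈ 678.16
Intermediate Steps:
q(M, g) = -15 (q(M, g) = -4 - 1*11 = -4 - 11 = -15)
F(O) = (28 + O)/(25 + O)
√(F(q(27, -11)) + 459902) = √((28 - 15)/(25 - 15) + 459902) = √(13/10 + 459902) = √(4599033/10) = √45990330/10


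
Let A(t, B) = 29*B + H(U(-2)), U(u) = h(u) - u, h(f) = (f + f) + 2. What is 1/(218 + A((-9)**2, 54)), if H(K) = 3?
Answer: 1/1787 ≈ 0.00055960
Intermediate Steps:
h(f) = 2 + 2*f (h(f) = 2*f + 2 = 2 + 2*f)
U(u) = 2 + u (U(u) = (2 + 2*u) - u = 2 + u)
A(t, B) = 3 + 29*B (A(t, B) = 29*B + 3 = 3 + 29*B)
1/(218 + A((-9)**2, 54)) = 1/(218 + (3 + 29*54)) = 1/(218 + (3 + 1566)) = 1/(218 + 1569) = 1/1787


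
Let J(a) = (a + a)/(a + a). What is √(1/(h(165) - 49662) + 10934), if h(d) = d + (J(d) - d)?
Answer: 3*√2996177099617/49661 ≈ 104.57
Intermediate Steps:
J(a) = 1 (J(a) = (2*a)/((2*a)) = (2*a)*(1/(2*a)) = 1)
h(d) = 1 (h(d) = d + (1 - d) = 1)
√(1/(h(165) - 49662) + 10934) = √(1/(1 - 49662) + 10934) = √(1/(-49661) + 10934) = √(-1/49661 + 10934) = √(542993373/49661) = 3*√2996177099617/49661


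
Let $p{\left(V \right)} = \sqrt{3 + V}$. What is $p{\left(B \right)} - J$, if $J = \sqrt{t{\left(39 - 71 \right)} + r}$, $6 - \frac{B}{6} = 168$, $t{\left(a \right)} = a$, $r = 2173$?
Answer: $- \sqrt{2141} + i \sqrt{969} \approx -46.271 + 31.129 i$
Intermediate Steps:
$B = -972$ ($B = 36 - 1008 = -972$)
$J = \sqrt{2141}$ ($J = \sqrt{\left(39 - 71\right) + 2173} = \sqrt{-32 + 2173} = \sqrt{2141} \approx 46.271$)
$p{\left(B \right)} - J = \sqrt{3 - 972} - \sqrt{2141} = \sqrt{-969} - \sqrt{2141} = i \sqrt{969} - \sqrt{2141} = - \sqrt{2141} + i \sqrt{969}$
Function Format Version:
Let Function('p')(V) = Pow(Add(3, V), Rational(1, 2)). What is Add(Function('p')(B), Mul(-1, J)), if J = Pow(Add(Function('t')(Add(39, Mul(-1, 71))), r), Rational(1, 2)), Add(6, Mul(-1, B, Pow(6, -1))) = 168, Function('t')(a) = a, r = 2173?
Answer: Add(Mul(-1, Pow(2141, Rational(1, 2))), Mul(I, Pow(969, Rational(1, 2)))) ≈ Add(-46.271, Mul(31.129, I))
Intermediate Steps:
B = -972 (B = Add(36, Mul(-6, 168)) = Add(36, -1008) = -972)
J = Pow(2141, Rational(1, 2)) (J = Pow(Add(Add(39, Mul(-1, 71)), 2173), Rational(1, 2)) = Pow(Add(Add(39, -71), 2173), Rational(1, 2)) = Pow(Add(-32, 2173), Rational(1, 2)) = Pow(2141, Rational(1, 2)) ≈ 46.271)
Add(Function('p')(B), Mul(-1, J)) = Add(Pow(Add(3, -972), Rational(1, 2)), Mul(-1, Pow(2141, Rational(1, 2)))) = Add(Pow(-969, Rational(1, 2)), Mul(-1, Pow(2141, Rational(1, 2)))) = Add(Mul(I, Pow(969, Rational(1, 2))), Mul(-1, Pow(2141, Rational(1, 2)))) = Add(Mul(-1, Pow(2141, Rational(1, 2))), Mul(I, Pow(969, Rational(1, 2))))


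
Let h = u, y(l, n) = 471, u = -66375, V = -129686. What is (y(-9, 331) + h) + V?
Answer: -195590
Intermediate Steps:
h = -66375
(y(-9, 331) + h) + V = (471 - 66375) - 129686 = -65904 - 129686 = -195590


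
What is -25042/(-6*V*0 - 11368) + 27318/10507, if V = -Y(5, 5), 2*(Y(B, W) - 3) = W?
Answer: 40976237/8531684 ≈ 4.8028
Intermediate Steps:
Y(B, W) = 3 + W/2
V = -11/2 (V = -(3 + (½)*5) = -(3 + 5/2) = -1*11/2 = -11/2 ≈ -5.5000)
-25042/(-6*V*0 - 11368) + 27318/10507 = -25042/(-6*(-11/2)*0 - 11368) + 27318/10507 = -25042/(33*0 - 11368) + 27318*(1/10507) = -25042/(0 - 11368) + 27318/10507 = -25042/(-11368) + 27318/10507 = -25042*(-1/11368) + 27318/10507 = 12521/5684 + 27318/10507 = 40976237/8531684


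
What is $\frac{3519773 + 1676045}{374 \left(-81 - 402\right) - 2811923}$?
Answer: $- \frac{5195818}{2992565} \approx -1.7362$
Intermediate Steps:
$\frac{3519773 + 1676045}{374 \left(-81 - 402\right) - 2811923} = \frac{5195818}{374 \left(-483\right) - 2811923} = \frac{5195818}{-180642 - 2811923} = \frac{5195818}{-2992565} = 5195818 \left(- \frac{1}{2992565}\right) = - \frac{5195818}{2992565}$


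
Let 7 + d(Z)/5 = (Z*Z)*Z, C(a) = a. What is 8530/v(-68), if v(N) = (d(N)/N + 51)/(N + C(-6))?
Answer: -42922960/1575663 ≈ -27.241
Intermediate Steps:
d(Z) = -35 + 5*Z³ (d(Z) = -35 + 5*((Z*Z)*Z) = -35 + 5*(Z²*Z) = -35 + 5*Z³)
v(N) = (51 + (-35 + 5*N³)/N)/(-6 + N) (v(N) = ((-35 + 5*N³)/N + 51)/(N - 6) = ((-35 + 5*N³)/N + 51)/(-6 + N) = (51 + (-35 + 5*N³)/N)/(-6 + N))
8530/v(-68) = 8530/(((-35 + 5*(-68)³ + 51*(-68))/((-68)*(-6 - 68)))) = 8530/((-1/68*(-35 + 5*(-314432) - 3468)/(-74))) = 8530/((-1/68*(-1/74)*(-35 - 1572160 - 3468))) = 8530/((-1/68*(-1/74)*(-1575663))) = 8530/(-1575663/5032) = 8530*(-5032/1575663) = -42922960/1575663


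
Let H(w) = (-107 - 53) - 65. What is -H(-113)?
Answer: 225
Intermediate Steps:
H(w) = -225 (H(w) = -160 - 65 = -225)
-H(-113) = -1*(-225) = 225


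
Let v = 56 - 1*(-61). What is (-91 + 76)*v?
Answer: -1755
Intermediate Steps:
v = 117 (v = 56 + 61 = 117)
(-91 + 76)*v = (-91 + 76)*117 = -15*117 = -1755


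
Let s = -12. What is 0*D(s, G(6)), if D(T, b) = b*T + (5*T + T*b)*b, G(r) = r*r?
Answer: 0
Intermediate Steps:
G(r) = r²
D(T, b) = T*b + b*(5*T + T*b)
0*D(s, G(6)) = 0*(-12*6²*(6 + 6²)) = 0*(-12*36*(6 + 36)) = 0*(-12*36*42) = 0*(-18144) = 0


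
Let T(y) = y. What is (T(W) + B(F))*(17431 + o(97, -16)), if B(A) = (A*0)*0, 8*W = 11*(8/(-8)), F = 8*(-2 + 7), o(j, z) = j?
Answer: -24101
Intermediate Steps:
F = 40 (F = 8*5 = 40)
W = -11/8 (W = (11*(8/(-8)))/8 = (11*(8*(-⅛)))/8 = (11*(-1))/8 = (⅛)*(-11) = -11/8 ≈ -1.3750)
B(A) = 0 (B(A) = 0*0 = 0)
(T(W) + B(F))*(17431 + o(97, -16)) = (-11/8 + 0)*(17431 + 97) = -11/8*17528 = -24101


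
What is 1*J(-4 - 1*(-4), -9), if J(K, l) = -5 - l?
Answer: 4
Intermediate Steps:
1*J(-4 - 1*(-4), -9) = 1*(-5 - 1*(-9)) = 1*(-5 + 9) = 1*4 = 4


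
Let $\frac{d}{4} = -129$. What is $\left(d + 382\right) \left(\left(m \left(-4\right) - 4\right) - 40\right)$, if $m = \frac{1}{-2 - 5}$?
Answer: $\frac{40736}{7} \approx 5819.4$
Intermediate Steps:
$d = -516$ ($d = 4 \left(-129\right) = -516$)
$m = - \frac{1}{7}$ ($m = \frac{1}{-7} = - \frac{1}{7} \approx -0.14286$)
$\left(d + 382\right) \left(\left(m \left(-4\right) - 4\right) - 40\right) = \left(-516 + 382\right) \left(\left(\left(- \frac{1}{7}\right) \left(-4\right) - 4\right) - 40\right) = - 134 \left(\left(\frac{4}{7} - 4\right) - 40\right) = - 134 \left(- \frac{24}{7} - 40\right) = \left(-134\right) \left(- \frac{304}{7}\right) = \frac{40736}{7}$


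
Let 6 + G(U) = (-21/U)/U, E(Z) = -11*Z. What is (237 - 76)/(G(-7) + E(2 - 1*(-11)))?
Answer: -1127/1046 ≈ -1.0774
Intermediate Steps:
G(U) = -6 - 21/U² (G(U) = -6 + (-21/U)/U = -6 - 21/U²)
(237 - 76)/(G(-7) + E(2 - 1*(-11))) = (237 - 76)/((-6 - 21/(-7)²) - 11*(2 - 1*(-11))) = 161/((-6 - 21*1/49) - 11*(2 + 11)) = 161/((-6 - 3/7) - 11*13) = 161/(-45/7 - 143) = 161/(-1046/7) = 161*(-7/1046) = -1127/1046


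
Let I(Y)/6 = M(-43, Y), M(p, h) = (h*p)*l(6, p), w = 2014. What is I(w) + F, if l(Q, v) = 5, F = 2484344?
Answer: -113716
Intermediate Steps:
M(p, h) = 5*h*p (M(p, h) = (h*p)*5 = 5*h*p)
I(Y) = -1290*Y (I(Y) = 6*(5*Y*(-43)) = 6*(-215*Y) = -1290*Y)
I(w) + F = -1290*2014 + 2484344 = -2598060 + 2484344 = -113716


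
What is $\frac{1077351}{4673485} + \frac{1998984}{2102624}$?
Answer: $\frac{1450935726033}{1228322715580} \approx 1.1812$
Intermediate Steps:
$\frac{1077351}{4673485} + \frac{1998984}{2102624} = 1077351 \cdot \frac{1}{4673485} + 1998984 \cdot \frac{1}{2102624} = \frac{1077351}{4673485} + \frac{249873}{262828} = \frac{1450935726033}{1228322715580}$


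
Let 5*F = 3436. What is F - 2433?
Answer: -8729/5 ≈ -1745.8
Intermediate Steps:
F = 3436/5 (F = (⅕)*3436 = 3436/5 ≈ 687.20)
F - 2433 = 3436/5 - 2433 = -8729/5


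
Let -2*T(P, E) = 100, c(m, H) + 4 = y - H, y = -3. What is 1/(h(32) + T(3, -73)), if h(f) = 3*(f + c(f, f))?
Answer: -1/71 ≈ -0.014085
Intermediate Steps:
c(m, H) = -7 - H (c(m, H) = -4 + (-3 - H) = -7 - H)
T(P, E) = -50 (T(P, E) = -½*100 = -50)
h(f) = -21 (h(f) = 3*(f + (-7 - f)) = 3*(-7) = -21)
1/(h(32) + T(3, -73)) = 1/(-21 - 50) = 1/(-71) = -1/71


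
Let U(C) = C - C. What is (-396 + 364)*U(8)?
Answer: 0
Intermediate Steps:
U(C) = 0
(-396 + 364)*U(8) = (-396 + 364)*0 = -32*0 = 0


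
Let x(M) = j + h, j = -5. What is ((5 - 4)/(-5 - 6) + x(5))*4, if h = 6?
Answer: 40/11 ≈ 3.6364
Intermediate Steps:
x(M) = 1 (x(M) = -5 + 6 = 1)
((5 - 4)/(-5 - 6) + x(5))*4 = ((5 - 4)/(-5 - 6) + 1)*4 = (1/(-11) + 1)*4 = (1*(-1/11) + 1)*4 = (-1/11 + 1)*4 = (10/11)*4 = 40/11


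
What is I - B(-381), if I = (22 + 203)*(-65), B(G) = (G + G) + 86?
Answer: -13949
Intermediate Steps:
B(G) = 86 + 2*G (B(G) = 2*G + 86 = 86 + 2*G)
I = -14625 (I = 225*(-65) = -14625)
I - B(-381) = -14625 - (86 + 2*(-381)) = -14625 - (86 - 762) = -14625 - 1*(-676) = -14625 + 676 = -13949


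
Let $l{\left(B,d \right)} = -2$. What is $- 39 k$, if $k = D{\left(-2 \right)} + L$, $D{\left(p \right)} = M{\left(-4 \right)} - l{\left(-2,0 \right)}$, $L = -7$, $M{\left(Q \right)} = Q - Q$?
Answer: $195$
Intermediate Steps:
$M{\left(Q \right)} = 0$
$D{\left(p \right)} = 2$ ($D{\left(p \right)} = 0 - -2 = 0 + 2 = 2$)
$k = -5$ ($k = 2 - 7 = -5$)
$- 39 k = \left(-39\right) \left(-5\right) = 195$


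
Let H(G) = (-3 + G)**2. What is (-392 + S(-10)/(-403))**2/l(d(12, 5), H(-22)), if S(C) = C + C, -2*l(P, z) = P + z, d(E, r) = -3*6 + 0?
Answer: -49900195872/98582263 ≈ -506.18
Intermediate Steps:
d(E, r) = -18 (d(E, r) = -18 + 0 = -18)
l(P, z) = -P/2 - z/2 (l(P, z) = -(P + z)/2 = -P/2 - z/2)
S(C) = 2*C
(-392 + S(-10)/(-403))**2/l(d(12, 5), H(-22)) = (-392 + (2*(-10))/(-403))**2/(-1/2*(-18) - (-3 - 22)**2/2) = (-392 - 20*(-1/403))**2/(9 - 1/2*(-25)**2) = (-392 + 20/403)**2/(9 - 1/2*625) = (-157956/403)**2/(9 - 625/2) = 24950097936/(162409*(-607/2)) = (24950097936/162409)*(-2/607) = -49900195872/98582263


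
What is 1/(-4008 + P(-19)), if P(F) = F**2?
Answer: -1/3647 ≈ -0.00027420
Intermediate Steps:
1/(-4008 + P(-19)) = 1/(-4008 + (-19)**2) = 1/(-4008 + 361) = 1/(-3647) = -1/3647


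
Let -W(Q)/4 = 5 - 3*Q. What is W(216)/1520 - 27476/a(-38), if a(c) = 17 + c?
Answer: 10454383/7980 ≈ 1310.1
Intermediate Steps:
W(Q) = -20 + 12*Q (W(Q) = -4*(5 - 3*Q) = -20 + 12*Q)
W(216)/1520 - 27476/a(-38) = (-20 + 12*216)/1520 - 27476/(17 - 38) = (-20 + 2592)*(1/1520) - 27476/(-21) = 2572*(1/1520) - 27476*(-1/21) = 643/380 + 27476/21 = 10454383/7980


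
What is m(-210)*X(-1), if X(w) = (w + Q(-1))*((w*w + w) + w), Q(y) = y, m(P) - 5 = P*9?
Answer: -3770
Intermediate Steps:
m(P) = 5 + 9*P (m(P) = 5 + P*9 = 5 + 9*P)
X(w) = (-1 + w)*(w**2 + 2*w) (X(w) = (w - 1)*((w*w + w) + w) = (-1 + w)*((w**2 + w) + w) = (-1 + w)*((w + w**2) + w) = (-1 + w)*(w**2 + 2*w))
m(-210)*X(-1) = (5 + 9*(-210))*(-(-2 - 1 + (-1)**2)) = (5 - 1890)*(-(-2 - 1 + 1)) = -(-1885)*(-2) = -1885*2 = -3770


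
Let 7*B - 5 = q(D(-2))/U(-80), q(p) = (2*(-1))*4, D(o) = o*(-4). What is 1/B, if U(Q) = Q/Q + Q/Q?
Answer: 7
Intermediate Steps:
D(o) = -4*o
U(Q) = 2 (U(Q) = 1 + 1 = 2)
q(p) = -8 (q(p) = -2*4 = -8)
B = ⅐ (B = 5/7 + (-8/2)/7 = 5/7 + (-8*½)/7 = 5/7 + (⅐)*(-4) = 5/7 - 4/7 = ⅐ ≈ 0.14286)
1/B = 1/(⅐) = 7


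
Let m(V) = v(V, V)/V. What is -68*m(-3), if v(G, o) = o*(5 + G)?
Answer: -136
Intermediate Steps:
m(V) = 5 + V (m(V) = (V*(5 + V))/V = 5 + V)
-68*m(-3) = -68*(5 - 3) = -68*2 = -136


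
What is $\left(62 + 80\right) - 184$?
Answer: $-42$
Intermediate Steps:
$\left(62 + 80\right) - 184 = 142 - 184 = -42$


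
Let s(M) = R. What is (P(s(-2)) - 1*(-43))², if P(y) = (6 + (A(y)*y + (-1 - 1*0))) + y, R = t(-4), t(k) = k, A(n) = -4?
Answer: 3600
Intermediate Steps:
R = -4
s(M) = -4
P(y) = 5 - 3*y (P(y) = (6 + (-4*y + (-1 - 1*0))) + y = (6 + (-4*y + (-1 + 0))) + y = (6 + (-4*y - 1)) + y = (6 + (-1 - 4*y)) + y = (5 - 4*y) + y = 5 - 3*y)
(P(s(-2)) - 1*(-43))² = ((5 - 3*(-4)) - 1*(-43))² = ((5 + 12) + 43)² = (17 + 43)² = 60² = 3600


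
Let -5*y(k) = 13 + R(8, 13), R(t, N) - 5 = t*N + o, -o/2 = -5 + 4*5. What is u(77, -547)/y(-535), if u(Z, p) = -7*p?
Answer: -19145/92 ≈ -208.10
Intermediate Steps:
o = -30 (o = -2*(-5 + 4*5) = -2*(-5 + 20) = -2*15 = -30)
R(t, N) = -25 + N*t (R(t, N) = 5 + (t*N - 30) = 5 + (N*t - 30) = 5 + (-30 + N*t) = -25 + N*t)
y(k) = -92/5 (y(k) = -(13 + (-25 + 13*8))/5 = -(13 + (-25 + 104))/5 = -(13 + 79)/5 = -⅕*92 = -92/5)
u(77, -547)/y(-535) = (-7*(-547))/(-92/5) = 3829*(-5/92) = -19145/92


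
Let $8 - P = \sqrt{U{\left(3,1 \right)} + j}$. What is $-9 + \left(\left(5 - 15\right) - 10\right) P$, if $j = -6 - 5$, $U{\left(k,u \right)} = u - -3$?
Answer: $-169 + 20 i \sqrt{7} \approx -169.0 + 52.915 i$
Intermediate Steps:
$U{\left(k,u \right)} = 3 + u$ ($U{\left(k,u \right)} = u + 3 = 3 + u$)
$j = -11$
$P = 8 - i \sqrt{7}$ ($P = 8 - \sqrt{\left(3 + 1\right) - 11} = 8 - \sqrt{4 - 11} = 8 - \sqrt{-7} = 8 - i \sqrt{7} \approx 8.0 - 2.6458 i$)
$-9 + \left(\left(5 - 15\right) - 10\right) P = -9 + \left(\left(5 - 15\right) - 10\right) \left(8 - i \sqrt{7}\right) = -9 + \left(-10 - 10\right) \left(8 - i \sqrt{7}\right) = -9 - 20 \left(8 - i \sqrt{7}\right) = -9 - \left(160 - 20 i \sqrt{7}\right) = -169 + 20 i \sqrt{7}$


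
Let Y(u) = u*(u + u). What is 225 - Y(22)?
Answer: -743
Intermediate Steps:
Y(u) = 2*u² (Y(u) = u*(2*u) = 2*u²)
225 - Y(22) = 225 - 2*22² = 225 - 2*484 = 225 - 1*968 = 225 - 968 = -743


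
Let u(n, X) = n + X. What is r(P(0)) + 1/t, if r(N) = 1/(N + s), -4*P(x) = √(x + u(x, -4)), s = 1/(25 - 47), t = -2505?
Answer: -27616/152805 + 121*I/61 ≈ -0.18073 + 1.9836*I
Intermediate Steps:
u(n, X) = X + n
s = -1/22 (s = 1/(-22) = -1/22 ≈ -0.045455)
P(x) = -√(-4 + 2*x)/4 (P(x) = -√(x + (-4 + x))/4 = -√(-4 + 2*x)/4)
r(N) = 1/(-1/22 + N) (r(N) = 1/(N - 1/22) = 1/(-1/22 + N))
r(P(0)) + 1/t = 22/(-1 + 22*(-√(-4 + 2*0)/4)) + 1/(-2505) = 22/(-1 + 22*(-√(-4 + 0)/4)) - 1/2505 = 22/(-1 + 22*(-I/2)) - 1/2505 = 22/(-1 - 11*I) - 1/2505 = 22*((-1 + 11*I)/122) - 1/2505 = 11*(-1 + 11*I)/61 - 1/2505 = -1/2505 + 11*(-1 + 11*I)/61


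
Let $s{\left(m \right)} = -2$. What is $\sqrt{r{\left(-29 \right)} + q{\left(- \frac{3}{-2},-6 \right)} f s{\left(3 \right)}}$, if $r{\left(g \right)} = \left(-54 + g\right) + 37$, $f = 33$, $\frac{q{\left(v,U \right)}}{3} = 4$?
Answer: $i \sqrt{838} \approx 28.948 i$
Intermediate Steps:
$q{\left(v,U \right)} = 12$ ($q{\left(v,U \right)} = 3 \cdot 4 = 12$)
$r{\left(g \right)} = -17 + g$
$\sqrt{r{\left(-29 \right)} + q{\left(- \frac{3}{-2},-6 \right)} f s{\left(3 \right)}} = \sqrt{\left(-17 - 29\right) + 12 \cdot 33 \left(-2\right)} = \sqrt{-46 + 396 \left(-2\right)} = \sqrt{-46 - 792} = \sqrt{-838} = i \sqrt{838}$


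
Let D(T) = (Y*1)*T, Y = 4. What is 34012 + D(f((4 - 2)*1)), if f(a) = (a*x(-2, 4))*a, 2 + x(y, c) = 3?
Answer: 34028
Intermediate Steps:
x(y, c) = 1 (x(y, c) = -2 + 3 = 1)
f(a) = a² (f(a) = (a*1)*a = a*a = a²)
D(T) = 4*T (D(T) = (4*1)*T = 4*T)
34012 + D(f((4 - 2)*1)) = 34012 + 4*((4 - 2)*1)² = 34012 + 4*(2*1)² = 34012 + 4*2² = 34012 + 4*4 = 34012 + 16 = 34028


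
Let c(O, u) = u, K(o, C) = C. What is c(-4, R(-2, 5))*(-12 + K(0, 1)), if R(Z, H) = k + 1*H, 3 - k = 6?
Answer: -22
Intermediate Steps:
k = -3 (k = 3 - 1*6 = 3 - 6 = -3)
R(Z, H) = -3 + H (R(Z, H) = -3 + 1*H = -3 + H)
c(-4, R(-2, 5))*(-12 + K(0, 1)) = (-3 + 5)*(-12 + 1) = 2*(-11) = -22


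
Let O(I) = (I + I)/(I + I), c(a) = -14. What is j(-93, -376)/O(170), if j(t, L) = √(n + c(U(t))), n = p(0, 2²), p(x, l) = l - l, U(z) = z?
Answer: I*√14 ≈ 3.7417*I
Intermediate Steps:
O(I) = 1 (O(I) = (2*I)/((2*I)) = (2*I)*(1/(2*I)) = 1)
p(x, l) = 0
n = 0
j(t, L) = I*√14 (j(t, L) = √(0 - 14) = √(-14) = I*√14)
j(-93, -376)/O(170) = (I*√14)/1 = (I*√14)*1 = I*√14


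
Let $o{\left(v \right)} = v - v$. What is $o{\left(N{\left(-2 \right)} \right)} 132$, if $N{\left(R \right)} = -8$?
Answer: $0$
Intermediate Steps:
$o{\left(v \right)} = 0$
$o{\left(N{\left(-2 \right)} \right)} 132 = 0 \cdot 132 = 0$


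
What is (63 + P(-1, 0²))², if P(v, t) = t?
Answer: 3969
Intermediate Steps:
(63 + P(-1, 0²))² = (63 + 0²)² = (63 + 0)² = 63² = 3969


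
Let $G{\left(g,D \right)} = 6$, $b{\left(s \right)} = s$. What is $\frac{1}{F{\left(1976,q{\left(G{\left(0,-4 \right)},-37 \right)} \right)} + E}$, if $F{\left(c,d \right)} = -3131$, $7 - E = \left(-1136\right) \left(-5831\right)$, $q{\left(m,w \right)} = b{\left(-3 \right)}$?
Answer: $- \frac{1}{6627140} \approx -1.5089 \cdot 10^{-7}$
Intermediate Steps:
$q{\left(m,w \right)} = -3$
$E = -6624009$ ($E = 7 - \left(-1136\right) \left(-5831\right) = 7 - 6624016 = -6624009$)
$\frac{1}{F{\left(1976,q{\left(G{\left(0,-4 \right)},-37 \right)} \right)} + E} = \frac{1}{-3131 - 6624009} = \frac{1}{-6627140} = - \frac{1}{6627140}$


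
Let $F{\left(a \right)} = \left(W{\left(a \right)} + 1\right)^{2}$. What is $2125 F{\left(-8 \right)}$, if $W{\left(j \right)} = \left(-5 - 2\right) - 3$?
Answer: $172125$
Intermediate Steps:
$W{\left(j \right)} = -10$ ($W{\left(j \right)} = -7 - 3 = -10$)
$F{\left(a \right)} = 81$ ($F{\left(a \right)} = \left(-10 + 1\right)^{2} = \left(-9\right)^{2} = 81$)
$2125 F{\left(-8 \right)} = 2125 \cdot 81 = 172125$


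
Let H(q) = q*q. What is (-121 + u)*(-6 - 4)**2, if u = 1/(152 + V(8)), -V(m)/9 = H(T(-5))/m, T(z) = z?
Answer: -11990300/991 ≈ -12099.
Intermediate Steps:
H(q) = q**2
V(m) = -225/m (V(m) = -9*(-5)**2/m = -225/m)
u = 8/991 (u = 1/(152 - 225/8) = 1/(991/8) = 8/991 ≈ 0.0080727)
(-121 + u)*(-6 - 4)**2 = (-121 + 8/991)*(-6 - 4)**2 = -119903/991*(-10)**2 = -119903/991*100 = -11990300/991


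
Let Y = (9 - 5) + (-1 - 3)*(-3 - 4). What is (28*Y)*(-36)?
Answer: -32256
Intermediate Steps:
Y = 32 (Y = 4 - 4*(-7) = 4 + 28 = 32)
(28*Y)*(-36) = (28*32)*(-36) = 896*(-36) = -32256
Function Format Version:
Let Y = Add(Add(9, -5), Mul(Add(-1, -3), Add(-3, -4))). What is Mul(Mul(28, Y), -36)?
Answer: -32256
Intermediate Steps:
Y = 32 (Y = Add(4, Mul(-4, -7)) = Add(4, 28) = 32)
Mul(Mul(28, Y), -36) = Mul(Mul(28, 32), -36) = Mul(896, -36) = -32256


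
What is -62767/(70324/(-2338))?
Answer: 73374623/35162 ≈ 2086.8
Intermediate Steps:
-62767/(70324/(-2338)) = -62767/(70324*(-1/2338)) = -62767/(-35162/1169) = -62767*(-1169/35162) = 73374623/35162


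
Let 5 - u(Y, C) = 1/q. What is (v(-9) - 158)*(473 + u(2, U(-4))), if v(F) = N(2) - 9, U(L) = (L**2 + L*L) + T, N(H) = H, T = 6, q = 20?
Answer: -315447/4 ≈ -78862.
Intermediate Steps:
U(L) = 6 + 2*L**2 (U(L) = (L**2 + L*L) + 6 = (L**2 + L**2) + 6 = 2*L**2 + 6 = 6 + 2*L**2)
u(Y, C) = 99/20 (u(Y, C) = 5 - 1/20 = 99/20)
v(F) = -7 (v(F) = 2 - 9 = -7)
(v(-9) - 158)*(473 + u(2, U(-4))) = (-7 - 158)*(473 + 99/20) = -165*9559/20 = -315447/4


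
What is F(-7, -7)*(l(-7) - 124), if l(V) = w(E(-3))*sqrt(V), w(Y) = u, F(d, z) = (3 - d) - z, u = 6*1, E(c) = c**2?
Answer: -2108 + 102*I*sqrt(7) ≈ -2108.0 + 269.87*I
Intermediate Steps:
u = 6
F(d, z) = 3 - d - z
w(Y) = 6
l(V) = 6*sqrt(V)
F(-7, -7)*(l(-7) - 124) = (3 - 1*(-7) - 1*(-7))*(6*sqrt(-7) - 124) = (3 + 7 + 7)*(6*(I*sqrt(7)) - 124) = 17*(6*I*sqrt(7) - 124) = 17*(-124 + 6*I*sqrt(7)) = -2108 + 102*I*sqrt(7)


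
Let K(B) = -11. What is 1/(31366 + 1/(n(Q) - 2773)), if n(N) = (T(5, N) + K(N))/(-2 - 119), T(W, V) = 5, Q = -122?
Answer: 335527/10524139761 ≈ 3.1882e-5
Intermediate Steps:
n(N) = 6/121 (n(N) = (5 - 11)/(-2 - 119) = -6/(-121) = -6*(-1/121) = 6/121)
1/(31366 + 1/(n(Q) - 2773)) = 1/(31366 + 1/(6/121 - 2773)) = 1/(31366 + 1/(-335527/121)) = 1/(31366 - 121/335527) = 1/(10524139761/335527) = 335527/10524139761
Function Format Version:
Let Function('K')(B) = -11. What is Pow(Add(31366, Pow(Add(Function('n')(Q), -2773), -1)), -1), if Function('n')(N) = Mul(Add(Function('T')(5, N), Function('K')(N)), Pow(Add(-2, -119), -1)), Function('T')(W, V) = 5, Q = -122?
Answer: Rational(335527, 10524139761) ≈ 3.1882e-5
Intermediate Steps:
Function('n')(N) = Rational(6, 121) (Function('n')(N) = Mul(Add(5, -11), Pow(Add(-2, -119), -1)) = Mul(-6, Pow(-121, -1)) = Mul(-6, Rational(-1, 121)) = Rational(6, 121))
Pow(Add(31366, Pow(Add(Function('n')(Q), -2773), -1)), -1) = Pow(Add(31366, Pow(Add(Rational(6, 121), -2773), -1)), -1) = Pow(Add(31366, Pow(Rational(-335527, 121), -1)), -1) = Pow(Add(31366, Rational(-121, 335527)), -1) = Pow(Rational(10524139761, 335527), -1) = Rational(335527, 10524139761)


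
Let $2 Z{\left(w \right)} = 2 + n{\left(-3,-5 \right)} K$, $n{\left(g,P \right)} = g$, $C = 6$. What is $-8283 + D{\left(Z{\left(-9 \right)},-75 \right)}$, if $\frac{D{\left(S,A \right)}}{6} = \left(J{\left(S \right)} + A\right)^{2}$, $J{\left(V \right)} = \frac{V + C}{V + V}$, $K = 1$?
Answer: $\frac{61197}{2} \approx 30599.0$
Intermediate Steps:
$Z{\left(w \right)} = - \frac{1}{2}$ ($Z{\left(w \right)} = \frac{2 - 3}{2} = \frac{1}{2} \left(-1\right) = - \frac{1}{2}$)
$J{\left(V \right)} = \frac{6 + V}{2 V}$ ($J{\left(V \right)} = \frac{V + 6}{V + V} = \frac{6 + V}{2 V}$)
$D{\left(S,A \right)} = 6 \left(A + \frac{6 + S}{2 S}\right)^{2}$ ($D{\left(S,A \right)} = 6 \left(\frac{6 + S}{2 S} + A\right)^{2} = 6 \left(A + \frac{6 + S}{2 S}\right)^{2}$)
$-8283 + D{\left(Z{\left(-9 \right)},-75 \right)} = -8283 + \frac{3 \left(6 - \frac{1}{2} + 2 \left(-75\right) \left(- \frac{1}{2}\right)\right)^{2}}{2 \cdot \frac{1}{4}} = -8283 + \frac{3}{2} \cdot 4 \left(6 - \frac{1}{2} + 75\right)^{2} = -8283 + \frac{3}{2} \cdot 4 \left(\frac{161}{2}\right)^{2} = -8283 + \frac{3}{2} \cdot 4 \cdot \frac{25921}{4} = -8283 + \frac{77763}{2} = \frac{61197}{2}$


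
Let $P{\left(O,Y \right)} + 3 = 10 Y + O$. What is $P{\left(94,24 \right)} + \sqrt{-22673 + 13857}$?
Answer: $331 + 4 i \sqrt{551} \approx 331.0 + 93.894 i$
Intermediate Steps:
$P{\left(O,Y \right)} = -3 + O + 10 Y$ ($P{\left(O,Y \right)} = -3 + \left(10 Y + O\right) = -3 + \left(O + 10 Y\right) = -3 + O + 10 Y$)
$P{\left(94,24 \right)} + \sqrt{-22673 + 13857} = \left(-3 + 94 + 10 \cdot 24\right) + \sqrt{-22673 + 13857} = \left(-3 + 94 + 240\right) + \sqrt{-8816} = 331 + 4 i \sqrt{551}$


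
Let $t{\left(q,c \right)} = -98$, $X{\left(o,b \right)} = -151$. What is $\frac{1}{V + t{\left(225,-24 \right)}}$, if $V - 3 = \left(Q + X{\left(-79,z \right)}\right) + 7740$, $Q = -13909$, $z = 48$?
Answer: $- \frac{1}{6415} \approx -0.00015588$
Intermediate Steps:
$V = -6317$ ($V = 3 + \left(\left(-13909 - 151\right) + 7740\right) = 3 + \left(-14060 + 7740\right) = 3 - 6320 = -6317$)
$\frac{1}{V + t{\left(225,-24 \right)}} = \frac{1}{-6317 - 98} = \frac{1}{-6415} = - \frac{1}{6415}$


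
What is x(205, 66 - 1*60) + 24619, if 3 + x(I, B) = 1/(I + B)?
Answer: 5193977/211 ≈ 24616.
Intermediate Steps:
x(I, B) = -3 + 1/(B + I) (x(I, B) = -3 + 1/(I + B) = -3 + 1/(B + I))
x(205, 66 - 1*60) + 24619 = (1 - 3*(66 - 1*60) - 3*205)/((66 - 1*60) + 205) + 24619 = (1 - 3*(66 - 60) - 615)/((66 - 60) + 205) + 24619 = (1 - 3*6 - 615)/(6 + 205) + 24619 = (1 - 18 - 615)/211 + 24619 = (1/211)*(-632) + 24619 = -632/211 + 24619 = 5193977/211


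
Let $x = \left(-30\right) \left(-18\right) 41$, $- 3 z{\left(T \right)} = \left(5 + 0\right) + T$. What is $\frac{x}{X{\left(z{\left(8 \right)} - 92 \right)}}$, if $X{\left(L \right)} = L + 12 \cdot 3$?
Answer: $- \frac{66420}{181} \approx -366.96$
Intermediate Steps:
$z{\left(T \right)} = - \frac{5}{3} - \frac{T}{3}$ ($z{\left(T \right)} = - \frac{\left(5 + 0\right) + T}{3} = - \frac{5 + T}{3} = - \frac{5}{3} - \frac{T}{3}$)
$x = 22140$ ($x = 540 \cdot 41 = 22140$)
$X{\left(L \right)} = 36 + L$ ($X{\left(L \right)} = L + 36 = 36 + L$)
$\frac{x}{X{\left(z{\left(8 \right)} - 92 \right)}} = \frac{22140}{36 - \frac{289}{3}} = \frac{22140}{- \frac{181}{3}} = 22140 \left(- \frac{3}{181}\right) = - \frac{66420}{181}$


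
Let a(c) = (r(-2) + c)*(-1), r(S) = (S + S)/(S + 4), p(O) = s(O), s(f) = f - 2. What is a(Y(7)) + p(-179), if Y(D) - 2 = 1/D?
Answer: -1268/7 ≈ -181.14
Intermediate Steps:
Y(D) = 2 + 1/D
s(f) = -2 + f
p(O) = -2 + O
r(S) = 2*S/(4 + S) (r(S) = (2*S)/(4 + S) = 2*S/(4 + S))
a(c) = 2 - c (a(c) = (2*(-2)/(4 - 2) + c)*(-1) = (2*(-2)/2 + c)*(-1) = (2*(-2)*(½) + c)*(-1) = (-2 + c)*(-1) = 2 - c)
a(Y(7)) + p(-179) = (2 - (2 + 1/7)) + (-2 - 179) = (2 - (2 + ⅐)) - 181 = (2 - 1*15/7) - 181 = (2 - 15/7) - 181 = -⅐ - 181 = -1268/7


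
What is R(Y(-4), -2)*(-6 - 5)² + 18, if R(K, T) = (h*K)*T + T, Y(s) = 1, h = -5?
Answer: 986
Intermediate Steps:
R(K, T) = T - 5*K*T (R(K, T) = (-5*K)*T + T = -5*K*T + T = T - 5*K*T)
R(Y(-4), -2)*(-6 - 5)² + 18 = (-2*(1 - 5*1))*(-6 - 5)² + 18 = -2*(1 - 5)*(-11)² + 18 = -2*(-4)*121 + 18 = 8*121 + 18 = 968 + 18 = 986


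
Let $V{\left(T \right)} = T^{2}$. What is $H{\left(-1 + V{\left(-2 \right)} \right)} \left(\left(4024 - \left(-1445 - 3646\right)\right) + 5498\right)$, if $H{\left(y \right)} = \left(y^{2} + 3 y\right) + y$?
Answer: $306873$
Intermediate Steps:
$H{\left(y \right)} = y^{2} + 4 y$
$H{\left(-1 + V{\left(-2 \right)} \right)} \left(\left(4024 - \left(-1445 - 3646\right)\right) + 5498\right) = \left(-1 + \left(-2\right)^{2}\right) \left(4 - \left(1 - \left(-2\right)^{2}\right)\right) \left(\left(4024 - \left(-1445 - 3646\right)\right) + 5498\right) = \left(-1 + 4\right) \left(4 + \left(-1 + 4\right)\right) \left(\left(4024 - -5091\right) + 5498\right) = 3 \left(4 + 3\right) \left(\left(4024 + 5091\right) + 5498\right) = 3 \cdot 7 \left(9115 + 5498\right) = 21 \cdot 14613 = 306873$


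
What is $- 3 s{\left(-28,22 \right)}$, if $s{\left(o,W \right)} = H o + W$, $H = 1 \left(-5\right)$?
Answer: $-486$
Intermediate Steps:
$H = -5$
$s{\left(o,W \right)} = W - 5 o$ ($s{\left(o,W \right)} = - 5 o + W = W - 5 o$)
$- 3 s{\left(-28,22 \right)} = - 3 \left(22 - -140\right) = - 3 \left(22 + 140\right) = \left(-3\right) 162 = -486$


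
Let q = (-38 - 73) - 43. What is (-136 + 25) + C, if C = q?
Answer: -265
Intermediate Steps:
q = -154 (q = -111 - 43 = -154)
C = -154
(-136 + 25) + C = (-136 + 25) - 154 = -111 - 154 = -265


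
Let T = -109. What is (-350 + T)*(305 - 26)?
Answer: -128061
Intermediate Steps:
(-350 + T)*(305 - 26) = (-350 - 109)*(305 - 26) = -459*279 = -128061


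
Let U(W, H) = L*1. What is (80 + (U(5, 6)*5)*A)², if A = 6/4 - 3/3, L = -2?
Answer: 5625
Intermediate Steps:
U(W, H) = -2 (U(W, H) = -2*1 = -2)
A = ½ (A = 6*(¼) - 3*⅓ = 3/2 - 1 = ½ ≈ 0.50000)
(80 + (U(5, 6)*5)*A)² = (80 - 2*5*(½))² = (80 - 10*½)² = (80 - 5)² = 75² = 5625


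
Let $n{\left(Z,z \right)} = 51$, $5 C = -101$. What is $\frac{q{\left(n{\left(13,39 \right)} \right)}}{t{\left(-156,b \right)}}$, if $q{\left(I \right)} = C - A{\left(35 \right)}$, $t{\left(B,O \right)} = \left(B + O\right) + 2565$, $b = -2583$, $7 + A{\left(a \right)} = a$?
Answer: $\frac{241}{870} \approx 0.27701$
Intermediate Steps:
$C = - \frac{101}{5}$ ($C = \frac{1}{5} \left(-101\right) = - \frac{101}{5} \approx -20.2$)
$A{\left(a \right)} = -7 + a$
$t{\left(B,O \right)} = 2565 + B + O$
$q{\left(I \right)} = - \frac{241}{5}$ ($q{\left(I \right)} = - \frac{101}{5} - \left(-7 + 35\right) = - \frac{101}{5} - 28 = - \frac{241}{5}$)
$\frac{q{\left(n{\left(13,39 \right)} \right)}}{t{\left(-156,b \right)}} = - \frac{241}{5 \left(2565 - 156 - 2583\right)} = - \frac{241}{5 \left(-174\right)} = \left(- \frac{241}{5}\right) \left(- \frac{1}{174}\right) = \frac{241}{870}$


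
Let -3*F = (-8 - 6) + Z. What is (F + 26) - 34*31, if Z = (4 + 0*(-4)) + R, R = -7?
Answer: -3067/3 ≈ -1022.3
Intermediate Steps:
Z = -3 (Z = (4 + 0*(-4)) - 7 = (4 + 0) - 7 = 4 - 7 = -3)
F = 17/3 (F = -((-8 - 6) - 3)/3 = -(-14 - 3)/3 = -⅓*(-17) = 17/3 ≈ 5.6667)
(F + 26) - 34*31 = (17/3 + 26) - 34*31 = 95/3 - 1054 = -3067/3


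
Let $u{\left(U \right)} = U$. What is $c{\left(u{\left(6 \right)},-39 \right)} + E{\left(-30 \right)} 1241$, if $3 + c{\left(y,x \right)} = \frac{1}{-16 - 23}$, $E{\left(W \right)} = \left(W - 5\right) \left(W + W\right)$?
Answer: $\frac{101637782}{39} \approx 2.6061 \cdot 10^{6}$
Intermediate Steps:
$E{\left(W \right)} = 2 W \left(-5 + W\right)$ ($E{\left(W \right)} = \left(-5 + W\right) 2 W = 2 W \left(-5 + W\right)$)
$c{\left(y,x \right)} = - \frac{118}{39}$ ($c{\left(y,x \right)} = -3 + \frac{1}{-16 - 23} = -3 + \frac{1}{-39} = -3 - \frac{1}{39} = - \frac{118}{39}$)
$c{\left(u{\left(6 \right)},-39 \right)} + E{\left(-30 \right)} 1241 = - \frac{118}{39} + 2 \left(-30\right) \left(-5 - 30\right) 1241 = - \frac{118}{39} + 2 \left(-30\right) \left(-35\right) 1241 = - \frac{118}{39} + 2100 \cdot 1241 = - \frac{118}{39} + 2606100 = \frac{101637782}{39}$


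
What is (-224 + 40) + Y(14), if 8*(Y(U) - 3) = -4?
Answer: -363/2 ≈ -181.50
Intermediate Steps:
Y(U) = 5/2 (Y(U) = 3 + (1/8)*(-4) = 3 - 1/2 = 5/2)
(-224 + 40) + Y(14) = (-224 + 40) + 5/2 = -184 + 5/2 = -363/2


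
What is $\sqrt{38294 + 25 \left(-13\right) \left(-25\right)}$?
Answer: $\sqrt{46419} \approx 215.45$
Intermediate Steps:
$\sqrt{38294 + 25 \left(-13\right) \left(-25\right)} = \sqrt{38294 - -8125} = \sqrt{38294 + 8125} = \sqrt{46419}$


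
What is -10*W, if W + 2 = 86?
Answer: -840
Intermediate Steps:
W = 84 (W = -2 + 86 = 84)
-10*W = -10*84 = -840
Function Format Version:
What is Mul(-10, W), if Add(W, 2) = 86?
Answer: -840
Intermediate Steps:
W = 84 (W = Add(-2, 86) = 84)
Mul(-10, W) = Mul(-10, 84) = -840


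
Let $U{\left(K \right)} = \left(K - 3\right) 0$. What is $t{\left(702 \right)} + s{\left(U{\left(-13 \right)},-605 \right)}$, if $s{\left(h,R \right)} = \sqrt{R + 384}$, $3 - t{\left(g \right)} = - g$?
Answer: $705 + i \sqrt{221} \approx 705.0 + 14.866 i$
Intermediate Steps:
$t{\left(g \right)} = 3 + g$ ($t{\left(g \right)} = 3 - - g = 3 + g$)
$U{\left(K \right)} = 0$ ($U{\left(K \right)} = \left(-3 + K\right) 0 = 0$)
$s{\left(h,R \right)} = \sqrt{384 + R}$
$t{\left(702 \right)} + s{\left(U{\left(-13 \right)},-605 \right)} = \left(3 + 702\right) + \sqrt{384 - 605} = 705 + \sqrt{-221} = 705 + i \sqrt{221}$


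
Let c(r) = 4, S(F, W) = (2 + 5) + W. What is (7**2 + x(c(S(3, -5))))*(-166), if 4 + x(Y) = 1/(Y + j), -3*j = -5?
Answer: -127488/17 ≈ -7499.3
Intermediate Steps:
S(F, W) = 7 + W
j = 5/3 (j = -1/3*(-5) = 5/3 ≈ 1.6667)
x(Y) = -4 + 1/(5/3 + Y) (x(Y) = -4 + 1/(Y + 5/3) = -4 + 1/(5/3 + Y))
(7**2 + x(c(S(3, -5))))*(-166) = (7**2 + (-17 - 12*4)/(5 + 3*4))*(-166) = (49 + (-17 - 48)/(5 + 12))*(-166) = (49 - 65/17)*(-166) = (768/17)*(-166) = -127488/17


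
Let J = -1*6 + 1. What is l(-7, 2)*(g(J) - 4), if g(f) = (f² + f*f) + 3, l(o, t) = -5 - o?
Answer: 98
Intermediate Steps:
J = -5 (J = -6 + 1 = -5)
g(f) = 3 + 2*f² (g(f) = (f² + f²) + 3 = 2*f² + 3 = 3 + 2*f²)
l(-7, 2)*(g(J) - 4) = (-5 - 1*(-7))*((3 + 2*(-5)²) - 4) = (-5 + 7)*((3 + 2*25) - 4) = 2*((3 + 50) - 4) = 2*(53 - 4) = 2*49 = 98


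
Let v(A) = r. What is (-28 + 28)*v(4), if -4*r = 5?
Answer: 0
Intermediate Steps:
r = -5/4 (r = -1/4*5 = -5/4 ≈ -1.2500)
v(A) = -5/4
(-28 + 28)*v(4) = (-28 + 28)*(-5/4) = 0*(-5/4) = 0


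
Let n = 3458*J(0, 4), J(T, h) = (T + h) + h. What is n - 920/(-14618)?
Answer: 202196636/7309 ≈ 27664.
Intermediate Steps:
J(T, h) = T + 2*h
n = 27664 (n = 3458*(0 + 2*4) = 3458*(0 + 8) = 3458*8 = 27664)
n - 920/(-14618) = 27664 - 920/(-14618) = 27664 - 920*(-1/14618) = 27664 + 460/7309 = 202196636/7309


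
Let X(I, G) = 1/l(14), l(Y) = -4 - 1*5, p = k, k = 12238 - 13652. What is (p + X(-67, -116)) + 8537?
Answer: 64106/9 ≈ 7122.9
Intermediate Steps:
k = -1414
p = -1414
l(Y) = -9 (l(Y) = -4 - 5 = -9)
X(I, G) = -1/9 (X(I, G) = 1/(-9) = -1/9)
(p + X(-67, -116)) + 8537 = (-1414 - 1/9) + 8537 = -12727/9 + 8537 = 64106/9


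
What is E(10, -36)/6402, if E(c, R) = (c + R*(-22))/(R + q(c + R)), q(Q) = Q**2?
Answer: 401/2048640 ≈ 0.00019574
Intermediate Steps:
E(c, R) = (c - 22*R)/(R + (R + c)**2) (E(c, R) = (c + R*(-22))/(R + (c + R)**2) = (c - 22*R)/(R + (R + c)**2))
E(10, -36)/6402 = ((10 - 22*(-36))/(-36 + (-36 + 10)**2))/6402 = ((10 + 792)/(-36 + (-26)**2))*(1/6402) = (802/(-36 + 676))*(1/6402) = (802/640)*(1/6402) = ((1/640)*802)*(1/6402) = (401/320)*(1/6402) = 401/2048640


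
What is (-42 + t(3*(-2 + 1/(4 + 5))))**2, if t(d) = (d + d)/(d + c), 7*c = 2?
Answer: 20322064/12769 ≈ 1591.5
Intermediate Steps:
c = 2/7 (c = (1/7)*2 = 2/7 ≈ 0.28571)
t(d) = 2*d/(2/7 + d) (t(d) = (d + d)/(d + 2/7) = (2*d)/(2/7 + d) = 2*d/(2/7 + d))
(-42 + t(3*(-2 + 1/(4 + 5))))**2 = (-42 + 14*(3*(-2 + 1/(4 + 5)))/(2 + 7*(3*(-2 + 1/(4 + 5)))))**2 = (-42 + 14*(3*(-2 + 1/9))/(2 + 7*(3*(-2 + 1/9))))**2 = (-42 + 14*(3*(-17/9))/(2 + 7*(3*(-17/9))))**2 = (-42 + 14*(-17/3)/(2 + 7*(-17/3)))**2 = (-42 + 14*(-17/3)/(2 - 119/3))**2 = (-42 + 14*(-17/3)/(-113/3))**2 = (-42 + 14*(-17/3)*(-3/113))**2 = (-42 + 238/113)**2 = (-4508/113)**2 = 20322064/12769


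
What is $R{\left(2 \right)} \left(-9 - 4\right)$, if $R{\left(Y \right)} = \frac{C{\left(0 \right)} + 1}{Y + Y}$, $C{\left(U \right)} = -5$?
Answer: $13$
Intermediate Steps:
$R{\left(Y \right)} = - \frac{2}{Y}$ ($R{\left(Y \right)} = \frac{-5 + 1}{Y + Y} = - \frac{4}{2 Y} = - 4 \frac{1}{2 Y} = - \frac{2}{Y}$)
$R{\left(2 \right)} \left(-9 - 4\right) = - \frac{2}{2} \left(-9 - 4\right) = \left(-2\right) \frac{1}{2} \left(-13\right) = \left(-1\right) \left(-13\right) = 13$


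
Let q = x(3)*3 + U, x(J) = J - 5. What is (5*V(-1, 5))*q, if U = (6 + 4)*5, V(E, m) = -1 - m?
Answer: -1320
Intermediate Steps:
x(J) = -5 + J
U = 50 (U = 10*5 = 50)
q = 44 (q = (-5 + 3)*3 + 50 = -2*3 + 50 = -6 + 50 = 44)
(5*V(-1, 5))*q = (5*(-1 - 1*5))*44 = (5*(-1 - 5))*44 = (5*(-6))*44 = -30*44 = -1320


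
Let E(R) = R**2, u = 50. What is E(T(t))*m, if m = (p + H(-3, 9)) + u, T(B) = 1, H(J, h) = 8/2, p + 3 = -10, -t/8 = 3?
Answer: 41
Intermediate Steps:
t = -24 (t = -8*3 = -24)
p = -13 (p = -3 - 10 = -13)
H(J, h) = 4 (H(J, h) = 8*(1/2) = 4)
m = 41 (m = (-13 + 4) + 50 = -9 + 50 = 41)
E(T(t))*m = 1**2*41 = 1*41 = 41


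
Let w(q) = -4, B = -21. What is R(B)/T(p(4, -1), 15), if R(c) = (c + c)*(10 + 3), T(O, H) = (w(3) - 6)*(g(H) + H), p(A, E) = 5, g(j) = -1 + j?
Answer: 273/145 ≈ 1.8828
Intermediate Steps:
T(O, H) = 10 - 20*H (T(O, H) = (-4 - 6)*((-1 + H) + H) = -10*(-1 + 2*H) = 10 - 20*H)
R(c) = 26*c (R(c) = (2*c)*13 = 26*c)
R(B)/T(p(4, -1), 15) = (26*(-21))/(10 - 20*15) = -546/(10 - 300) = -546/(-290) = -546*(-1/290) = 273/145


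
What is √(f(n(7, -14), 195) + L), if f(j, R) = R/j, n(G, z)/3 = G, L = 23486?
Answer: √1151269/7 ≈ 153.28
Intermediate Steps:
n(G, z) = 3*G
√(f(n(7, -14), 195) + L) = √(195/((3*7)) + 23486) = √(195/21 + 23486) = √(195*(1/21) + 23486) = √(65/7 + 23486) = √(164467/7) = √1151269/7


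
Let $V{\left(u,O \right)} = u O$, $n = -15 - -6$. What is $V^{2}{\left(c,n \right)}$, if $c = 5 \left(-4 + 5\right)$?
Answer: $2025$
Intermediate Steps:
$c = 5$ ($c = 5 \cdot 1 = 5$)
$n = -9$ ($n = -15 + 6 = -9$)
$V{\left(u,O \right)} = O u$
$V^{2}{\left(c,n \right)} = \left(\left(-9\right) 5\right)^{2} = \left(-45\right)^{2} = 2025$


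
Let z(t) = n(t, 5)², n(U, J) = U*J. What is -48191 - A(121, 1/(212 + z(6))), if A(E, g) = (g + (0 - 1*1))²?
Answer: -59591526225/1236544 ≈ -48192.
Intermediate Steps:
n(U, J) = J*U
z(t) = 25*t² (z(t) = (5*t)² = 25*t²)
A(E, g) = (-1 + g)² (A(E, g) = (g + (0 - 1))² = (g - 1)² = (-1 + g)²)
-48191 - A(121, 1/(212 + z(6))) = -48191 - (-1 + 1/(212 + 25*6²))² = -48191 - (-1 + 1/(212 + 25*36))² = -48191 - (-1 + 1/(212 + 900))² = -48191 - (-1 + 1/1112)² = -48191 - (-1111/1112)² = -48191 - 1*1234321/1236544 = -48191 - 1234321/1236544 = -59591526225/1236544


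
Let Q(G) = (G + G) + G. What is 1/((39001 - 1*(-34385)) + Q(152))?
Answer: 1/73842 ≈ 1.3542e-5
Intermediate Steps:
Q(G) = 3*G (Q(G) = 2*G + G = 3*G)
1/((39001 - 1*(-34385)) + Q(152)) = 1/((39001 - 1*(-34385)) + 3*152) = 1/((39001 + 34385) + 456) = 1/(73386 + 456) = 1/73842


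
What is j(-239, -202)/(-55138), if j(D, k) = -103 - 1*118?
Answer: 221/55138 ≈ 0.0040081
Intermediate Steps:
j(D, k) = -221 (j(D, k) = -103 - 118 = -221)
j(-239, -202)/(-55138) = -221/(-55138) = -221*(-1/55138) = 221/55138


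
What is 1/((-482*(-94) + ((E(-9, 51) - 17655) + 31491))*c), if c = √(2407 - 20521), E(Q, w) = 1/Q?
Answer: -3*I*√18114/3213997210 ≈ -1.2563e-7*I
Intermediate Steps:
c = I*√18114 (c = √(-18114) = I*√18114 ≈ 134.59*I)
1/((-482*(-94) + ((E(-9, 51) - 17655) + 31491))*c) = 1/((-482*(-94) + ((1/(-9) - 17655) + 31491))*((I*√18114))) = (-I*√18114/18114)/(45308 + ((-⅑ - 17655) + 31491)) = (-I*√18114/18114)/(45308 + (-158896/9 + 31491)) = (-I*√18114/18114)/(45308 + 124523/9) = (-I*√18114/18114)/(532295/9) = 9*(-I*√18114/18114)/532295 = -3*I*√18114/3213997210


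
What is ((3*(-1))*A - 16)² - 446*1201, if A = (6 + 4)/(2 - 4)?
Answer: -535645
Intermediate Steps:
A = -5 (A = 10/(-2) = 10*(-½) = -5)
((3*(-1))*A - 16)² - 446*1201 = ((3*(-1))*(-5) - 16)² - 446*1201 = (-3*(-5) - 16)² - 535646 = (15 - 16)² - 535646 = (-1)² - 535646 = 1 - 535646 = -535645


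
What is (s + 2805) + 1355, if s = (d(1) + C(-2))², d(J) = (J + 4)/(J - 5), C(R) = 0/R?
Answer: 66585/16 ≈ 4161.6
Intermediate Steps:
C(R) = 0
d(J) = (4 + J)/(-5 + J)
s = 25/16 (s = ((4 + 1)/(-5 + 1) + 0)² = (5/(-4) + 0)² = (-¼*5 + 0)² = (-5/4 + 0)² = (-5/4)² = 25/16 ≈ 1.5625)
(s + 2805) + 1355 = (25/16 + 2805) + 1355 = 44905/16 + 1355 = 66585/16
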